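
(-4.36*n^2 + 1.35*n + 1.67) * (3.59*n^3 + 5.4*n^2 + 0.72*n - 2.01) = -15.6524*n^5 - 18.6975*n^4 + 10.1461*n^3 + 18.7536*n^2 - 1.5111*n - 3.3567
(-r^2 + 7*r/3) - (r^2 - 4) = -2*r^2 + 7*r/3 + 4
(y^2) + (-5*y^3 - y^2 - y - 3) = -5*y^3 - y - 3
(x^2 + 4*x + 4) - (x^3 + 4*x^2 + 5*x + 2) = -x^3 - 3*x^2 - x + 2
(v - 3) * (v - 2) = v^2 - 5*v + 6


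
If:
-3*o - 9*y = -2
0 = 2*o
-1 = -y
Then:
No Solution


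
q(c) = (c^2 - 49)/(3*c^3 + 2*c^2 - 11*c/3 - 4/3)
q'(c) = 2*c/(3*c^3 + 2*c^2 - 11*c/3 - 4/3) + (c^2 - 49)*(-9*c^2 - 4*c + 11/3)/(3*c^3 + 2*c^2 - 11*c/3 - 4/3)^2 = 3*(-9*c^4 + 1312*c^2 + 580*c - 539)/(81*c^6 + 108*c^5 - 162*c^4 - 204*c^3 + 73*c^2 + 88*c + 16)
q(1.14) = -31.17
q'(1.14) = 257.86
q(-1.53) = 26.12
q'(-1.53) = 166.68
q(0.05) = 32.42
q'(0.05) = -73.95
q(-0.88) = -34.50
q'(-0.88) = -6.62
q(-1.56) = 21.81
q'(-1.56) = 123.96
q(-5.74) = 0.03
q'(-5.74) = 0.04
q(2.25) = -1.27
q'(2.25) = 1.99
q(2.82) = -0.57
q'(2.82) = 0.71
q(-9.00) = -0.02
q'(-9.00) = 0.00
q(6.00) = -0.02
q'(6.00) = 0.03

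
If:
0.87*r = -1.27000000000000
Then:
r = -1.46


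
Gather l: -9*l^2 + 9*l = -9*l^2 + 9*l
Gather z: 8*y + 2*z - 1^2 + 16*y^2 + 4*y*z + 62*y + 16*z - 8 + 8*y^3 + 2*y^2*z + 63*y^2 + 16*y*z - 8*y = 8*y^3 + 79*y^2 + 62*y + z*(2*y^2 + 20*y + 18) - 9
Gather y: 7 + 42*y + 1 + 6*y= 48*y + 8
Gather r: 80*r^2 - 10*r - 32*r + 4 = 80*r^2 - 42*r + 4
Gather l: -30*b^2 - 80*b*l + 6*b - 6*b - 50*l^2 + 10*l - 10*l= -30*b^2 - 80*b*l - 50*l^2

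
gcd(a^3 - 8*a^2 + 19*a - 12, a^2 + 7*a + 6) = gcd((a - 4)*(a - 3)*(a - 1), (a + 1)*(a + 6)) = 1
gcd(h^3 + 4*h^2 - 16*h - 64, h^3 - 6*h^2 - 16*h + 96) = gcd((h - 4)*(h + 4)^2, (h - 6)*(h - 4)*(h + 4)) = h^2 - 16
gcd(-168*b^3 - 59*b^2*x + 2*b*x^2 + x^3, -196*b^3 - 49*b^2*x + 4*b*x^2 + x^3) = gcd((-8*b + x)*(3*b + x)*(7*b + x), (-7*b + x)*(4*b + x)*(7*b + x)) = 7*b + x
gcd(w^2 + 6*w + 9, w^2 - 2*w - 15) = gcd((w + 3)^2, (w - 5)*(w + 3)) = w + 3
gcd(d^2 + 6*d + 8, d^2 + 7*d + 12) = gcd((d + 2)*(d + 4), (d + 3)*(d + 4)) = d + 4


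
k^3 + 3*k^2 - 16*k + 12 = (k - 2)*(k - 1)*(k + 6)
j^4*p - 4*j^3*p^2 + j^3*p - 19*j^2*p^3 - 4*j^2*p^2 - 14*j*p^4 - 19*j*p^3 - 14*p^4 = (j - 7*p)*(j + p)*(j + 2*p)*(j*p + p)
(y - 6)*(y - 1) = y^2 - 7*y + 6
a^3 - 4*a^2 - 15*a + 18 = (a - 6)*(a - 1)*(a + 3)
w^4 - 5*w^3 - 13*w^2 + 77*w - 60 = (w - 5)*(w - 3)*(w - 1)*(w + 4)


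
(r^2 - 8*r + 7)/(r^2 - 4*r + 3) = (r - 7)/(r - 3)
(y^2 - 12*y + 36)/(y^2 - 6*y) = (y - 6)/y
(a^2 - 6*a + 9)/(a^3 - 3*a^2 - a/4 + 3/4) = 4*(a - 3)/(4*a^2 - 1)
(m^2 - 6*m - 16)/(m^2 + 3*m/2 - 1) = 2*(m - 8)/(2*m - 1)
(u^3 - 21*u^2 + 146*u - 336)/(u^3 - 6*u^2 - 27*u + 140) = (u^2 - 14*u + 48)/(u^2 + u - 20)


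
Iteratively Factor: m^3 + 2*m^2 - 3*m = (m - 1)*(m^2 + 3*m) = m*(m - 1)*(m + 3)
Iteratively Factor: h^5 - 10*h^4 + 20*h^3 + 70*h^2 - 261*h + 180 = (h - 1)*(h^4 - 9*h^3 + 11*h^2 + 81*h - 180) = (h - 5)*(h - 1)*(h^3 - 4*h^2 - 9*h + 36) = (h - 5)*(h - 3)*(h - 1)*(h^2 - h - 12) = (h - 5)*(h - 3)*(h - 1)*(h + 3)*(h - 4)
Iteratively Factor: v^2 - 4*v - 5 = (v - 5)*(v + 1)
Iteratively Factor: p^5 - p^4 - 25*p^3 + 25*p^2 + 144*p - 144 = (p - 3)*(p^4 + 2*p^3 - 19*p^2 - 32*p + 48) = (p - 3)*(p - 1)*(p^3 + 3*p^2 - 16*p - 48) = (p - 3)*(p - 1)*(p + 3)*(p^2 - 16) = (p - 4)*(p - 3)*(p - 1)*(p + 3)*(p + 4)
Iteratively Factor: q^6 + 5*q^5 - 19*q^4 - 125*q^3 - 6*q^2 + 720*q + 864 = (q - 4)*(q^5 + 9*q^4 + 17*q^3 - 57*q^2 - 234*q - 216) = (q - 4)*(q + 2)*(q^4 + 7*q^3 + 3*q^2 - 63*q - 108) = (q - 4)*(q - 3)*(q + 2)*(q^3 + 10*q^2 + 33*q + 36) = (q - 4)*(q - 3)*(q + 2)*(q + 3)*(q^2 + 7*q + 12) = (q - 4)*(q - 3)*(q + 2)*(q + 3)^2*(q + 4)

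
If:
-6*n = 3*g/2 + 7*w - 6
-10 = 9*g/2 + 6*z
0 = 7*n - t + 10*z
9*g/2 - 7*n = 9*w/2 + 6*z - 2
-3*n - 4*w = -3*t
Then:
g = -92/2037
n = 1662/679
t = 1642/2037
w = -836/679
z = -3326/2037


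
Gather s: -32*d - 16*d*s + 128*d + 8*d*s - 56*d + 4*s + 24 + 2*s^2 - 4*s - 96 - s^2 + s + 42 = 40*d + s^2 + s*(1 - 8*d) - 30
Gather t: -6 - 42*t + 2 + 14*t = -28*t - 4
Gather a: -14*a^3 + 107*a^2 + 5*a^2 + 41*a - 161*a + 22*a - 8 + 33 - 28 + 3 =-14*a^3 + 112*a^2 - 98*a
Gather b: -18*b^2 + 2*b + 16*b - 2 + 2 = -18*b^2 + 18*b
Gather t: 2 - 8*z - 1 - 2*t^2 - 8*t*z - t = -2*t^2 + t*(-8*z - 1) - 8*z + 1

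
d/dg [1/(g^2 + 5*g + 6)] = (-2*g - 5)/(g^2 + 5*g + 6)^2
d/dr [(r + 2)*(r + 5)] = 2*r + 7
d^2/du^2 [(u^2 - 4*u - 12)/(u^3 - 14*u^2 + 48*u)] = 2*(u^3 + 6*u^2 - 48*u + 128)/(u^3*(u^3 - 24*u^2 + 192*u - 512))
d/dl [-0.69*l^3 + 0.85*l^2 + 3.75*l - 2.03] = -2.07*l^2 + 1.7*l + 3.75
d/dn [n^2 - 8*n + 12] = 2*n - 8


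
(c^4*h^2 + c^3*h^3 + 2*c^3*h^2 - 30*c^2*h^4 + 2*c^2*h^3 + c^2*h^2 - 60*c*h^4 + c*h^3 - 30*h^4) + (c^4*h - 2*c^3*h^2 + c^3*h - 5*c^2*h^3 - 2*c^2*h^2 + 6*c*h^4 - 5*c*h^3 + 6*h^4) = c^4*h^2 + c^4*h + c^3*h^3 + c^3*h - 30*c^2*h^4 - 3*c^2*h^3 - c^2*h^2 - 54*c*h^4 - 4*c*h^3 - 24*h^4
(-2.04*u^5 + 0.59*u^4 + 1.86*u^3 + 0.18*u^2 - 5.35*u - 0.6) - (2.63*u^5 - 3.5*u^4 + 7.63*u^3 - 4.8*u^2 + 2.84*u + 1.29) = -4.67*u^5 + 4.09*u^4 - 5.77*u^3 + 4.98*u^2 - 8.19*u - 1.89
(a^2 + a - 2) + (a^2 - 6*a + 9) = 2*a^2 - 5*a + 7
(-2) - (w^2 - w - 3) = -w^2 + w + 1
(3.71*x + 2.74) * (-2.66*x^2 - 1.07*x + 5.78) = -9.8686*x^3 - 11.2581*x^2 + 18.512*x + 15.8372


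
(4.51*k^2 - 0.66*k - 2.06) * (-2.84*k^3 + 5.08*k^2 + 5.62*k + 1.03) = -12.8084*k^5 + 24.7852*k^4 + 27.8438*k^3 - 9.5287*k^2 - 12.257*k - 2.1218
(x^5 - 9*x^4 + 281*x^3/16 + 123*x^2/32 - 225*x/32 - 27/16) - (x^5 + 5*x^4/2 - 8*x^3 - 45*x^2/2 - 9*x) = -23*x^4/2 + 409*x^3/16 + 843*x^2/32 + 63*x/32 - 27/16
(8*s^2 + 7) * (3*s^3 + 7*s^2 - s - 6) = 24*s^5 + 56*s^4 + 13*s^3 + s^2 - 7*s - 42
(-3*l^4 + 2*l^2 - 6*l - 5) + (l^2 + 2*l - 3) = -3*l^4 + 3*l^2 - 4*l - 8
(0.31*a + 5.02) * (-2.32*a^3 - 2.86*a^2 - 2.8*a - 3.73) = -0.7192*a^4 - 12.533*a^3 - 15.2252*a^2 - 15.2123*a - 18.7246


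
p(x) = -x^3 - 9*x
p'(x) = -3*x^2 - 9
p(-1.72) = 20.57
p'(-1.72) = -17.88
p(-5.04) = 173.38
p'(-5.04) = -85.20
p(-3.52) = 75.29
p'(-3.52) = -46.17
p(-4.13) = 107.61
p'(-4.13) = -60.17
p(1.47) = -16.41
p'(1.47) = -15.48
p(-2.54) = 39.25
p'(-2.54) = -28.35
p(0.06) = -0.54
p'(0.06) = -9.01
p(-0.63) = 5.92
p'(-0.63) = -10.19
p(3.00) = -54.00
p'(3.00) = -36.00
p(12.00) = -1836.00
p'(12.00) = -441.00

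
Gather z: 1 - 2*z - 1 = -2*z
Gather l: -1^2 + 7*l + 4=7*l + 3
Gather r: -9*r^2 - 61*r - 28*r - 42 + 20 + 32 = -9*r^2 - 89*r + 10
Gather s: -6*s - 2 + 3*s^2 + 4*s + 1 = 3*s^2 - 2*s - 1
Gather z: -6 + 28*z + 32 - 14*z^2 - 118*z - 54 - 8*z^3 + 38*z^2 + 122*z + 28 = -8*z^3 + 24*z^2 + 32*z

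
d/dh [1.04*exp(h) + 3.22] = 1.04*exp(h)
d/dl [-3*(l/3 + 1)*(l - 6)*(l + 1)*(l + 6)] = -4*l^3 - 12*l^2 + 66*l + 144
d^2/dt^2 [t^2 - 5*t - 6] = 2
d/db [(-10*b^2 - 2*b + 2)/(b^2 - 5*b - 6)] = 2*(26*b^2 + 58*b + 11)/(b^4 - 10*b^3 + 13*b^2 + 60*b + 36)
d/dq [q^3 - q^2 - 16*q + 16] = 3*q^2 - 2*q - 16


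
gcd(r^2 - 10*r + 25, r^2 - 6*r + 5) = r - 5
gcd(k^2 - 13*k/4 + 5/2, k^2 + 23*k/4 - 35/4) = k - 5/4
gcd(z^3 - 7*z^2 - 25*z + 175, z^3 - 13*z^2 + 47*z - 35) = z^2 - 12*z + 35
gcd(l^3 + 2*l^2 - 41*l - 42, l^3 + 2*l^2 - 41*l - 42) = l^3 + 2*l^2 - 41*l - 42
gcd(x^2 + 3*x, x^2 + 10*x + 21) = x + 3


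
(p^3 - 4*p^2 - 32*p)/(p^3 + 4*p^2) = (p - 8)/p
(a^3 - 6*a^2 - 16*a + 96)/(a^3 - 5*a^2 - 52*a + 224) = (a^2 - 2*a - 24)/(a^2 - a - 56)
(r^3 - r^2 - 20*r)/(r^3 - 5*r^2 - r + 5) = r*(r + 4)/(r^2 - 1)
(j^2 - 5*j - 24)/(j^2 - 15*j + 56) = (j + 3)/(j - 7)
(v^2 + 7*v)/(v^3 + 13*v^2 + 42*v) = 1/(v + 6)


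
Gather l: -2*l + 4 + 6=10 - 2*l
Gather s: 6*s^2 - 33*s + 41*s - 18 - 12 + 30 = 6*s^2 + 8*s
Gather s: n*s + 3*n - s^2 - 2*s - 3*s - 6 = 3*n - s^2 + s*(n - 5) - 6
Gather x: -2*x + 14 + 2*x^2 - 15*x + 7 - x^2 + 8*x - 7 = x^2 - 9*x + 14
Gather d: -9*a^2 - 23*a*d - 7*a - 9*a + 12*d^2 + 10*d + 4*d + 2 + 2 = -9*a^2 - 16*a + 12*d^2 + d*(14 - 23*a) + 4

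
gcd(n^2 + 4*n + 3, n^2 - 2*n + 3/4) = 1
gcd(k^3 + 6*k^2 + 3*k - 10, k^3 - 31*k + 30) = k - 1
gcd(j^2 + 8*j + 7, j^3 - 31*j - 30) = j + 1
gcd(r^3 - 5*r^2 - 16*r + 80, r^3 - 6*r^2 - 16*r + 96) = r^2 - 16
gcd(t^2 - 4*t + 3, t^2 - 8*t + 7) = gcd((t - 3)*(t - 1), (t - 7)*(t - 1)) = t - 1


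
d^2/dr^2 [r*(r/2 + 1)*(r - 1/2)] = 3*r + 3/2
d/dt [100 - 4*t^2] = -8*t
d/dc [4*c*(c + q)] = 8*c + 4*q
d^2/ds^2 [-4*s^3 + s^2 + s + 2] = 2 - 24*s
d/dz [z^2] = 2*z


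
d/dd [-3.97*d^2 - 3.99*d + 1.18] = -7.94*d - 3.99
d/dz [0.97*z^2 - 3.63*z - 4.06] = 1.94*z - 3.63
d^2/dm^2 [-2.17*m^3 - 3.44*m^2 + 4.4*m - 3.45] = -13.02*m - 6.88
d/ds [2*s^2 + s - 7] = 4*s + 1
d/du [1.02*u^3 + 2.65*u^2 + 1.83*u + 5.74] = 3.06*u^2 + 5.3*u + 1.83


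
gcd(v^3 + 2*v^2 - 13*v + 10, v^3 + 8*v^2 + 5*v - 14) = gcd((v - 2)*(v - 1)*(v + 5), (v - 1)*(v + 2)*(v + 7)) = v - 1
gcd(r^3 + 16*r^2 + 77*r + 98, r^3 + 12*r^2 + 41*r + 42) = r^2 + 9*r + 14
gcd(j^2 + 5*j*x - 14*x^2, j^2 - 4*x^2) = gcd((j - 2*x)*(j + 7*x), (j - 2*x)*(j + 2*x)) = -j + 2*x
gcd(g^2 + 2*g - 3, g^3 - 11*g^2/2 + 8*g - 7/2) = g - 1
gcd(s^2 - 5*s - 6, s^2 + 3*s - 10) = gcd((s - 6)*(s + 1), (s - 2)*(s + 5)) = 1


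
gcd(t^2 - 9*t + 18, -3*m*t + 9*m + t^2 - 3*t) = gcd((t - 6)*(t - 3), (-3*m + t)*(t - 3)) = t - 3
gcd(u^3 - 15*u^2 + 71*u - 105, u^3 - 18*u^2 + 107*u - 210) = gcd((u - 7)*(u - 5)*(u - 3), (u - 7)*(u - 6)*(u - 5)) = u^2 - 12*u + 35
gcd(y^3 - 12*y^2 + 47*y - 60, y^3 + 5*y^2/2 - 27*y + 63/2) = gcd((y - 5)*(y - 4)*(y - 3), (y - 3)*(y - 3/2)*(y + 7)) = y - 3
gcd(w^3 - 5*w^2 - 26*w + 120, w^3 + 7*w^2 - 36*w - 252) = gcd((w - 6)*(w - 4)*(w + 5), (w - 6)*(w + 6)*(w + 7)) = w - 6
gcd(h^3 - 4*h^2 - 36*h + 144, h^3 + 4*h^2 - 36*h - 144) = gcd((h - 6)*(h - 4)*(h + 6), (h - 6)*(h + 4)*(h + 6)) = h^2 - 36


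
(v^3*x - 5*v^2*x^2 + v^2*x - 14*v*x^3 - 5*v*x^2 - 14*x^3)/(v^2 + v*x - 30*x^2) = x*(v^3 - 5*v^2*x + v^2 - 14*v*x^2 - 5*v*x - 14*x^2)/(v^2 + v*x - 30*x^2)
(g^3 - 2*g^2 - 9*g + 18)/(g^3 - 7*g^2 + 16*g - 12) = (g + 3)/(g - 2)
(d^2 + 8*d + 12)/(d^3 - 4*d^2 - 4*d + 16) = (d + 6)/(d^2 - 6*d + 8)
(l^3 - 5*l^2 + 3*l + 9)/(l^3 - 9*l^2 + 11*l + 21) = (l - 3)/(l - 7)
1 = 1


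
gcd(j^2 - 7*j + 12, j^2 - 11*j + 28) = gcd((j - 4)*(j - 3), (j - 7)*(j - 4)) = j - 4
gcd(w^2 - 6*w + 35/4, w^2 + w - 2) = 1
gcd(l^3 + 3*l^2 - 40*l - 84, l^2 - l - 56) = l + 7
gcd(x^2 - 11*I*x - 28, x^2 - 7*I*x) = x - 7*I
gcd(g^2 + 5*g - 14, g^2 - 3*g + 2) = g - 2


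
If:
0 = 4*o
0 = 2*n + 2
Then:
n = -1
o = 0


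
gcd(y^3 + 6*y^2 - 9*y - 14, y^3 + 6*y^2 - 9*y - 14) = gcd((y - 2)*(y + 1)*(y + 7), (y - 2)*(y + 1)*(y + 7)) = y^3 + 6*y^2 - 9*y - 14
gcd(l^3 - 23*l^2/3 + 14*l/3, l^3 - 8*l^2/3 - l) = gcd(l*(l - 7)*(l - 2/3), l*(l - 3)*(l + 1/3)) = l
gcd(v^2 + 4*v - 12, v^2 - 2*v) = v - 2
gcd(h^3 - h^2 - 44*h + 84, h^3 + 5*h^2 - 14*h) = h^2 + 5*h - 14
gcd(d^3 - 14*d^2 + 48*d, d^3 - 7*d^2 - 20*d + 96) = d - 8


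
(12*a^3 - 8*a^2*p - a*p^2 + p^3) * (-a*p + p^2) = -12*a^4*p + 20*a^3*p^2 - 7*a^2*p^3 - 2*a*p^4 + p^5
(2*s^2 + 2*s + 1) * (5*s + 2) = 10*s^3 + 14*s^2 + 9*s + 2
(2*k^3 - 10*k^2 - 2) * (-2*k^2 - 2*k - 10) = -4*k^5 + 16*k^4 + 104*k^2 + 4*k + 20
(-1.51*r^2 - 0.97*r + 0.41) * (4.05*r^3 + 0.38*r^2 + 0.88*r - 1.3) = -6.1155*r^5 - 4.5023*r^4 - 0.0369000000000002*r^3 + 1.2652*r^2 + 1.6218*r - 0.533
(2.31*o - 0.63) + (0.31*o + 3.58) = 2.62*o + 2.95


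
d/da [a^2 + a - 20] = 2*a + 1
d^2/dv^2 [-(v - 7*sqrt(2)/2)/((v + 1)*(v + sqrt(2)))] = ((-2*v + 7*sqrt(2))*(v + 1)^2 + (-2*v + 7*sqrt(2))*(v + 1)*(v + sqrt(2)) + (-2*v + 7*sqrt(2))*(v + sqrt(2))^2 + 2*(v + 1)^2*(v + sqrt(2)) + 2*(v + 1)*(v + sqrt(2))^2)/((v + 1)^3*(v + sqrt(2))^3)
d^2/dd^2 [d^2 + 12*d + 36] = 2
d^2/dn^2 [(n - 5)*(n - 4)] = 2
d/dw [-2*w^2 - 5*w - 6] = -4*w - 5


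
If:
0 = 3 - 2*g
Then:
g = 3/2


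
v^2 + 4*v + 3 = (v + 1)*(v + 3)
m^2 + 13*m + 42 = (m + 6)*(m + 7)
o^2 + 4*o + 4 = (o + 2)^2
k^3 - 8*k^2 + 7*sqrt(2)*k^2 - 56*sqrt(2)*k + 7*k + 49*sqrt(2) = (k - 7)*(k - 1)*(k + 7*sqrt(2))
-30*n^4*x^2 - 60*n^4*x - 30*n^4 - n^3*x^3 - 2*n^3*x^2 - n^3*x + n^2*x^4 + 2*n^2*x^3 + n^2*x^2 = (-6*n + x)*(5*n + x)*(n*x + n)^2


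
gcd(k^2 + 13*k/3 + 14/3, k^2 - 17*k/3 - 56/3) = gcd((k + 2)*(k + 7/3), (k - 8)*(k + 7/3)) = k + 7/3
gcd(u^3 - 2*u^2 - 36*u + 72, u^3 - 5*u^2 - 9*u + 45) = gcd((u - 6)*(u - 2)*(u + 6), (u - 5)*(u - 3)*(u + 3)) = 1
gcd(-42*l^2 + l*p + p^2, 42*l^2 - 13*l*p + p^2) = -6*l + p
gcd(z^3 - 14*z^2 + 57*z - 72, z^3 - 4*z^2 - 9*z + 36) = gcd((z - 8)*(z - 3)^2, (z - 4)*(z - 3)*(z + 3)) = z - 3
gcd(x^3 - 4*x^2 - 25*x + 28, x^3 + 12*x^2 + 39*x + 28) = x + 4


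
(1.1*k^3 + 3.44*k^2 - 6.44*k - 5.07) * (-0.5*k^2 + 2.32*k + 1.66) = -0.55*k^5 + 0.832*k^4 + 13.0268*k^3 - 6.6954*k^2 - 22.4528*k - 8.4162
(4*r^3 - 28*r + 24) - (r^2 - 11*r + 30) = 4*r^3 - r^2 - 17*r - 6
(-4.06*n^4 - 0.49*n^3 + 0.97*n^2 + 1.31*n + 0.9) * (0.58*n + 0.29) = -2.3548*n^5 - 1.4616*n^4 + 0.4205*n^3 + 1.0411*n^2 + 0.9019*n + 0.261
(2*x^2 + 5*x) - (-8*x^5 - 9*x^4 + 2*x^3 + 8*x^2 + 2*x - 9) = 8*x^5 + 9*x^4 - 2*x^3 - 6*x^2 + 3*x + 9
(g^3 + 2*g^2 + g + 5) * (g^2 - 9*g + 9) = g^5 - 7*g^4 - 8*g^3 + 14*g^2 - 36*g + 45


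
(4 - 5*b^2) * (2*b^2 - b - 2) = -10*b^4 + 5*b^3 + 18*b^2 - 4*b - 8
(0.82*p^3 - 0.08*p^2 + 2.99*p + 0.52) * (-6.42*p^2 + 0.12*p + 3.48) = -5.2644*p^5 + 0.612*p^4 - 16.3518*p^3 - 3.258*p^2 + 10.4676*p + 1.8096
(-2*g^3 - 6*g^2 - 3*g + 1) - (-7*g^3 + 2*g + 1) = 5*g^3 - 6*g^2 - 5*g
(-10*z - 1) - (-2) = 1 - 10*z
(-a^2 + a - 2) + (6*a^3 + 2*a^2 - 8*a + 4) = 6*a^3 + a^2 - 7*a + 2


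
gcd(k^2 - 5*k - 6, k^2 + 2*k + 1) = k + 1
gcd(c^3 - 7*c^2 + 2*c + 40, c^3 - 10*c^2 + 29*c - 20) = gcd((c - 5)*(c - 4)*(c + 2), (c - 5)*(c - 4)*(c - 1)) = c^2 - 9*c + 20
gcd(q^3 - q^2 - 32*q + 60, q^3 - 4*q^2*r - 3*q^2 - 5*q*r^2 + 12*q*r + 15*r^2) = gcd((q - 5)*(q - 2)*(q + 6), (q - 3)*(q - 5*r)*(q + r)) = 1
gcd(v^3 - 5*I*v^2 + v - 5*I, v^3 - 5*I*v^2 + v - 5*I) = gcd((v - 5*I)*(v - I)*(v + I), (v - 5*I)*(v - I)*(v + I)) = v^3 - 5*I*v^2 + v - 5*I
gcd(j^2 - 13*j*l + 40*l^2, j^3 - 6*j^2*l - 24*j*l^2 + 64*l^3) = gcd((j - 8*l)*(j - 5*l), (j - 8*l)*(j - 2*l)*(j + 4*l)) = j - 8*l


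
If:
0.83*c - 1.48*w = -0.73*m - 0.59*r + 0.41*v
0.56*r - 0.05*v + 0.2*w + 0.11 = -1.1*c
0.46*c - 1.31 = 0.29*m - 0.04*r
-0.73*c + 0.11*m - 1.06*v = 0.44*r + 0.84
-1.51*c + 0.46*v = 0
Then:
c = -0.46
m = -5.08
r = 1.24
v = -1.51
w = -1.85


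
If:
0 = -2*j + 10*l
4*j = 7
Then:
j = 7/4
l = 7/20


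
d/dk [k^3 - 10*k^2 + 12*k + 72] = 3*k^2 - 20*k + 12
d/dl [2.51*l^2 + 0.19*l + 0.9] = 5.02*l + 0.19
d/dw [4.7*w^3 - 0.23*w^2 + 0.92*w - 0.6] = 14.1*w^2 - 0.46*w + 0.92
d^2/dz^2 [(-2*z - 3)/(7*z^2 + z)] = 2*(-98*z^3 - 441*z^2 - 63*z - 3)/(z^3*(343*z^3 + 147*z^2 + 21*z + 1))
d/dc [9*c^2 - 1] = 18*c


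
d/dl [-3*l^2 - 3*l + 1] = -6*l - 3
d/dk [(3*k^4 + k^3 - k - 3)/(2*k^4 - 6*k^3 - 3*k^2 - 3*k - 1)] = 2*(-10*k^6 - 9*k^5 - 12*k^4 - 3*k^3 - 30*k^2 - 9*k - 4)/(4*k^8 - 24*k^7 + 24*k^6 + 24*k^5 + 41*k^4 + 30*k^3 + 15*k^2 + 6*k + 1)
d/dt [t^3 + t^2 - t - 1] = 3*t^2 + 2*t - 1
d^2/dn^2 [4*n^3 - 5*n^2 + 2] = 24*n - 10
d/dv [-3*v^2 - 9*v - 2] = -6*v - 9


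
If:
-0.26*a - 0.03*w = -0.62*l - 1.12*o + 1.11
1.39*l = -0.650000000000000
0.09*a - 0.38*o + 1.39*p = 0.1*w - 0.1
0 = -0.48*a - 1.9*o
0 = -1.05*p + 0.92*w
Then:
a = -2.60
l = -0.47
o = 0.66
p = 0.30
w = 0.34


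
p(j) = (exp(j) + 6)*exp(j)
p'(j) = (exp(j) + 6)*exp(j) + exp(2*j) = 2*(exp(j) + 3)*exp(j)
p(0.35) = 10.53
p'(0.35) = 12.54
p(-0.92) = 2.55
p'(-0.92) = 2.71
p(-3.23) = 0.24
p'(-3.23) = 0.24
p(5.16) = 31378.24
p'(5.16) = 61711.50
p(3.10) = 625.94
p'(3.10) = 1118.69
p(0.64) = 14.98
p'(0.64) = 18.57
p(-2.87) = 0.34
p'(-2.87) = 0.35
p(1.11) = 27.41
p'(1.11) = 36.62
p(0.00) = 7.00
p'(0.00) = 8.00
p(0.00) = 7.00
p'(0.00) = 8.00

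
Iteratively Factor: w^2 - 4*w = (w)*(w - 4)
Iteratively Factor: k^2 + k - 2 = (k + 2)*(k - 1)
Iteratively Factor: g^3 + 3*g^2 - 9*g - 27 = (g + 3)*(g^2 - 9) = (g - 3)*(g + 3)*(g + 3)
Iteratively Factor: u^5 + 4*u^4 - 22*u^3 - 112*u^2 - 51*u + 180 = (u + 3)*(u^4 + u^3 - 25*u^2 - 37*u + 60) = (u + 3)*(u + 4)*(u^3 - 3*u^2 - 13*u + 15) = (u - 1)*(u + 3)*(u + 4)*(u^2 - 2*u - 15) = (u - 5)*(u - 1)*(u + 3)*(u + 4)*(u + 3)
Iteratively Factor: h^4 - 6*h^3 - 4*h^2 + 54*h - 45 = (h - 5)*(h^3 - h^2 - 9*h + 9) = (h - 5)*(h - 3)*(h^2 + 2*h - 3) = (h - 5)*(h - 3)*(h - 1)*(h + 3)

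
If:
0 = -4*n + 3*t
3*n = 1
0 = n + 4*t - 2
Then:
No Solution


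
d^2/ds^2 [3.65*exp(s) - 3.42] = 3.65*exp(s)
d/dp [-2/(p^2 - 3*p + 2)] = 2*(2*p - 3)/(p^2 - 3*p + 2)^2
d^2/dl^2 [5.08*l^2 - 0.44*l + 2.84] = 10.1600000000000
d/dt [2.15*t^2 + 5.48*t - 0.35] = 4.3*t + 5.48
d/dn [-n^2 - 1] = -2*n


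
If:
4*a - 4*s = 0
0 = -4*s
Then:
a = 0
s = 0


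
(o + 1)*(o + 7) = o^2 + 8*o + 7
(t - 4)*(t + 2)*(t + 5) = t^3 + 3*t^2 - 18*t - 40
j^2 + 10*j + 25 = (j + 5)^2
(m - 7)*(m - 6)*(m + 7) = m^3 - 6*m^2 - 49*m + 294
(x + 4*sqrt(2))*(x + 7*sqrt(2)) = x^2 + 11*sqrt(2)*x + 56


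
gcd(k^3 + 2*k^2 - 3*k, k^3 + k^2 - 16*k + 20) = 1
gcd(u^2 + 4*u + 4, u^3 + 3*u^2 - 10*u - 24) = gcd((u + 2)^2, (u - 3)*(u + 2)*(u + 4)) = u + 2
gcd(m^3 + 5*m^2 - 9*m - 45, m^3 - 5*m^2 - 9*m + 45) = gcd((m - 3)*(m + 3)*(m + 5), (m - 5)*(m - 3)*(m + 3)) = m^2 - 9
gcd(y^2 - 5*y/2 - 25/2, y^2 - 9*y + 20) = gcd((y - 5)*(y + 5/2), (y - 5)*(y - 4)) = y - 5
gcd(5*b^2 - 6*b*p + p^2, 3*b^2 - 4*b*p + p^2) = -b + p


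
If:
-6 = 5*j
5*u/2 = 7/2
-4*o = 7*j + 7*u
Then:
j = -6/5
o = -7/20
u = 7/5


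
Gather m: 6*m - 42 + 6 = 6*m - 36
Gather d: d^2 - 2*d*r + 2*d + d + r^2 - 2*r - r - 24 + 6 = d^2 + d*(3 - 2*r) + r^2 - 3*r - 18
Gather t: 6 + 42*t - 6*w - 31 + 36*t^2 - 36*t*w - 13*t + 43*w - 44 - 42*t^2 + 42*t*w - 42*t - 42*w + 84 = -6*t^2 + t*(6*w - 13) - 5*w + 15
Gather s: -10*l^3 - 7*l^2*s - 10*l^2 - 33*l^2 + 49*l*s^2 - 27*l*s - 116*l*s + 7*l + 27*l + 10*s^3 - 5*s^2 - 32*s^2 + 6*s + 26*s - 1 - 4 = -10*l^3 - 43*l^2 + 34*l + 10*s^3 + s^2*(49*l - 37) + s*(-7*l^2 - 143*l + 32) - 5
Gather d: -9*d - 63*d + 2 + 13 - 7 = 8 - 72*d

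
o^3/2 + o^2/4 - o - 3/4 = (o/2 + 1/2)*(o - 3/2)*(o + 1)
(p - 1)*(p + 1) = p^2 - 1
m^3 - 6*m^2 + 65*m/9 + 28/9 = (m - 4)*(m - 7/3)*(m + 1/3)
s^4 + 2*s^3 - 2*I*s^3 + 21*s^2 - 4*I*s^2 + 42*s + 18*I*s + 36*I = (s + 2)*(s - 6*I)*(s + I)*(s + 3*I)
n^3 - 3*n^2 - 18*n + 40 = (n - 5)*(n - 2)*(n + 4)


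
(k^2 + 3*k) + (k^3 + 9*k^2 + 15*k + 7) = k^3 + 10*k^2 + 18*k + 7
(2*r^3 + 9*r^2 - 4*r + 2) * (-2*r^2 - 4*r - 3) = -4*r^5 - 26*r^4 - 34*r^3 - 15*r^2 + 4*r - 6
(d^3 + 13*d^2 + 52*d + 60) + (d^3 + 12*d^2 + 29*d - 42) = 2*d^3 + 25*d^2 + 81*d + 18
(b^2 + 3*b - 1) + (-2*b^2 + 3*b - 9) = -b^2 + 6*b - 10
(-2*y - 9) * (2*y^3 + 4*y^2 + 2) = -4*y^4 - 26*y^3 - 36*y^2 - 4*y - 18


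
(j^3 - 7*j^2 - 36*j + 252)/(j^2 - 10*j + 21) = (j^2 - 36)/(j - 3)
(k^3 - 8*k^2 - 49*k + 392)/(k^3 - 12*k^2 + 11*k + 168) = (k + 7)/(k + 3)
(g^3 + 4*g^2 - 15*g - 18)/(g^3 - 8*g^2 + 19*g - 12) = (g^2 + 7*g + 6)/(g^2 - 5*g + 4)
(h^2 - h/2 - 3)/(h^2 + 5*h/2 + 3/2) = (h - 2)/(h + 1)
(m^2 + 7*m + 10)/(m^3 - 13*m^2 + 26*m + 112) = (m + 5)/(m^2 - 15*m + 56)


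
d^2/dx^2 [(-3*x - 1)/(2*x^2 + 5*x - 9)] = 2*(-(3*x + 1)*(4*x + 5)^2 + (18*x + 17)*(2*x^2 + 5*x - 9))/(2*x^2 + 5*x - 9)^3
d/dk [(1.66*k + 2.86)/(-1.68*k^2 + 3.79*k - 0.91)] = (2.7888*k^2 + 9.6096*k - 12.35)/(2.8224*k^4 - 12.7344*k^3 + 17.4217*k^2 - 6.8978*k + 0.8281)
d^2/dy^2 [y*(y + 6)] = 2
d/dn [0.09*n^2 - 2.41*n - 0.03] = 0.18*n - 2.41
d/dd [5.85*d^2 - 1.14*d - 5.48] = 11.7*d - 1.14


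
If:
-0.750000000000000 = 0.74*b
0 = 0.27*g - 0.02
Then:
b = -1.01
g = 0.07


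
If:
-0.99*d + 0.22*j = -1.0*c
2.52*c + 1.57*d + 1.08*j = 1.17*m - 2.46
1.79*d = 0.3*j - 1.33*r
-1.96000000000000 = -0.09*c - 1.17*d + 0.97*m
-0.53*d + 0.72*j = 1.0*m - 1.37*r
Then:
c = 0.24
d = -0.84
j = -4.87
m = -3.02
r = 0.03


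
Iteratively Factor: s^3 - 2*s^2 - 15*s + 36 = (s - 3)*(s^2 + s - 12) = (s - 3)^2*(s + 4)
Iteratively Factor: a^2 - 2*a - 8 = (a + 2)*(a - 4)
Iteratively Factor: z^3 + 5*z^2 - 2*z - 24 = (z - 2)*(z^2 + 7*z + 12) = (z - 2)*(z + 4)*(z + 3)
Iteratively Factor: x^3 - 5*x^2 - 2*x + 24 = (x + 2)*(x^2 - 7*x + 12) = (x - 3)*(x + 2)*(x - 4)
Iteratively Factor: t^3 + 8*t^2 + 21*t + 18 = (t + 3)*(t^2 + 5*t + 6) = (t + 2)*(t + 3)*(t + 3)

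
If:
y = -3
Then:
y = -3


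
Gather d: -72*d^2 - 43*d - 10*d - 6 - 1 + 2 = -72*d^2 - 53*d - 5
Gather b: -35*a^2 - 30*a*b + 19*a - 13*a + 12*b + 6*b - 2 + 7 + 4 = -35*a^2 + 6*a + b*(18 - 30*a) + 9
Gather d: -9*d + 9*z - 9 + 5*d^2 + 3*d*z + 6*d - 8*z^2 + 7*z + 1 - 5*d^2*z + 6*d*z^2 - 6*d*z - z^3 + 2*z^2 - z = d^2*(5 - 5*z) + d*(6*z^2 - 3*z - 3) - z^3 - 6*z^2 + 15*z - 8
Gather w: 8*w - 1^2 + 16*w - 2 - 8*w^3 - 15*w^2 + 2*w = -8*w^3 - 15*w^2 + 26*w - 3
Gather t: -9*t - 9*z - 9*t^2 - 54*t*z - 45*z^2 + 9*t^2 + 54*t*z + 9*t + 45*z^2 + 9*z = 0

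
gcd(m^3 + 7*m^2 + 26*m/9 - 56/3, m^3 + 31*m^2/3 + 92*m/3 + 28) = m^2 + 25*m/3 + 14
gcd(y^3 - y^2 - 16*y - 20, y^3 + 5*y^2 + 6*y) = y + 2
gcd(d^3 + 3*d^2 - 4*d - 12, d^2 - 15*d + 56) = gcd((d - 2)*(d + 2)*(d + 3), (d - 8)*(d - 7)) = 1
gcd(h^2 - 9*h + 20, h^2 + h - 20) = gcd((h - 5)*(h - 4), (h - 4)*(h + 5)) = h - 4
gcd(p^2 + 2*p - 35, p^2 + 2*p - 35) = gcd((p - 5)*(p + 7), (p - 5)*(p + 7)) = p^2 + 2*p - 35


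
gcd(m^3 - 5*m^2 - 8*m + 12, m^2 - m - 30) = m - 6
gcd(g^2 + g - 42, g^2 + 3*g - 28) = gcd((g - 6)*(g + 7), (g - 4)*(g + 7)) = g + 7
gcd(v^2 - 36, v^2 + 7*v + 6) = v + 6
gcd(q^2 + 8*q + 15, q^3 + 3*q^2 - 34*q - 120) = q + 5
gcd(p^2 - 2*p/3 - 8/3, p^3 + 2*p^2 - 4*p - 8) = p - 2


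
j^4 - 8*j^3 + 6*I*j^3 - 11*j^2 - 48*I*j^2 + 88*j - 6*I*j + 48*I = (j - 8)*(j + I)*(j + 2*I)*(j + 3*I)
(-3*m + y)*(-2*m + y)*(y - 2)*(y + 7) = 6*m^2*y^2 + 30*m^2*y - 84*m^2 - 5*m*y^3 - 25*m*y^2 + 70*m*y + y^4 + 5*y^3 - 14*y^2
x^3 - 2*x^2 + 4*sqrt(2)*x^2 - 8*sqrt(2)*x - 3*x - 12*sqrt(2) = (x - 3)*(x + 1)*(x + 4*sqrt(2))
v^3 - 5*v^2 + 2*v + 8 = (v - 4)*(v - 2)*(v + 1)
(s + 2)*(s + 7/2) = s^2 + 11*s/2 + 7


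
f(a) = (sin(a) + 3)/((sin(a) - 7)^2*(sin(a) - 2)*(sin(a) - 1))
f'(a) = cos(a)/((sin(a) - 7)^2*(sin(a) - 2)*(sin(a) - 1)) - (sin(a) + 3)*cos(a)/((sin(a) - 7)^2*(sin(a) - 2)*(sin(a) - 1)^2) - (sin(a) + 3)*cos(a)/((sin(a) - 7)^2*(sin(a) - 2)^2*(sin(a) - 1)) - 2*(sin(a) + 3)*cos(a)/((sin(a) - 7)^3*(sin(a) - 2)*(sin(a) - 1))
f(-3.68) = 0.12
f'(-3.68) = -0.33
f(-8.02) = 0.01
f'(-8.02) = -0.00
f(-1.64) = 0.01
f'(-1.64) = -0.00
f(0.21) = 0.05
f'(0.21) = 0.12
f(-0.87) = 0.01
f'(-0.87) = 0.01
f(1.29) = 2.67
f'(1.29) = 20.02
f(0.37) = 0.07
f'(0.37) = 0.19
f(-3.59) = 0.09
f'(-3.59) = -0.24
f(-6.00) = 0.06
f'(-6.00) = 0.14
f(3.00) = 0.04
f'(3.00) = -0.10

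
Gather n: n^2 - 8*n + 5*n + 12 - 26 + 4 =n^2 - 3*n - 10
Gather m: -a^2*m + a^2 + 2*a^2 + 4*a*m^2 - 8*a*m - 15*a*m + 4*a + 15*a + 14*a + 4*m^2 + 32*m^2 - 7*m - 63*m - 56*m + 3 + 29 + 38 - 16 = 3*a^2 + 33*a + m^2*(4*a + 36) + m*(-a^2 - 23*a - 126) + 54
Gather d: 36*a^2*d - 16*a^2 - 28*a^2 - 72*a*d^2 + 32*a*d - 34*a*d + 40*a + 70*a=-44*a^2 - 72*a*d^2 + 110*a + d*(36*a^2 - 2*a)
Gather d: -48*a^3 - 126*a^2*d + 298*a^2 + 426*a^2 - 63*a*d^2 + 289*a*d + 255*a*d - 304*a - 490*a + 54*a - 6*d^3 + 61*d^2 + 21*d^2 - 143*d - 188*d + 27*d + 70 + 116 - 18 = -48*a^3 + 724*a^2 - 740*a - 6*d^3 + d^2*(82 - 63*a) + d*(-126*a^2 + 544*a - 304) + 168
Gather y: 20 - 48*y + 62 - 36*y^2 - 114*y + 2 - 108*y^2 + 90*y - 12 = -144*y^2 - 72*y + 72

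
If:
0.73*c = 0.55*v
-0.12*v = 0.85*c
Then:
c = 0.00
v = 0.00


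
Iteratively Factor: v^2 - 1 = (v - 1)*(v + 1)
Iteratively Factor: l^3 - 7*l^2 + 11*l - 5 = (l - 1)*(l^2 - 6*l + 5) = (l - 1)^2*(l - 5)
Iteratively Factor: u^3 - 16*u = (u - 4)*(u^2 + 4*u) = u*(u - 4)*(u + 4)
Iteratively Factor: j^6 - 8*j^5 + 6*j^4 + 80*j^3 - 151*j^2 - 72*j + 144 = (j + 1)*(j^5 - 9*j^4 + 15*j^3 + 65*j^2 - 216*j + 144) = (j - 3)*(j + 1)*(j^4 - 6*j^3 - 3*j^2 + 56*j - 48) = (j - 4)*(j - 3)*(j + 1)*(j^3 - 2*j^2 - 11*j + 12) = (j - 4)*(j - 3)*(j - 1)*(j + 1)*(j^2 - j - 12) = (j - 4)^2*(j - 3)*(j - 1)*(j + 1)*(j + 3)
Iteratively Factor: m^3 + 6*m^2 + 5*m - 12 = (m + 3)*(m^2 + 3*m - 4) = (m - 1)*(m + 3)*(m + 4)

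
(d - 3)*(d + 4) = d^2 + d - 12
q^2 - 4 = (q - 2)*(q + 2)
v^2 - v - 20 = (v - 5)*(v + 4)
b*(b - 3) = b^2 - 3*b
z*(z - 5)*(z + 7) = z^3 + 2*z^2 - 35*z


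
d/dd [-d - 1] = -1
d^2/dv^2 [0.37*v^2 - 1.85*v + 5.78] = 0.740000000000000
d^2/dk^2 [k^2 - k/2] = 2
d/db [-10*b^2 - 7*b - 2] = -20*b - 7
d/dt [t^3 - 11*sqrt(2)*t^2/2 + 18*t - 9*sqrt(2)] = 3*t^2 - 11*sqrt(2)*t + 18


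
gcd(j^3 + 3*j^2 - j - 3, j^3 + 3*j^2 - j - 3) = j^3 + 3*j^2 - j - 3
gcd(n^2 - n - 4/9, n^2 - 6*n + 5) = 1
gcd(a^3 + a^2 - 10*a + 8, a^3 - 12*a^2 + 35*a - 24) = a - 1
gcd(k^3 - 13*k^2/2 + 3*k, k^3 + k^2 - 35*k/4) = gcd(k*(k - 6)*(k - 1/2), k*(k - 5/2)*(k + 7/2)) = k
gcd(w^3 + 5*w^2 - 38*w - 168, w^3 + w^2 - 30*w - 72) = w^2 - 2*w - 24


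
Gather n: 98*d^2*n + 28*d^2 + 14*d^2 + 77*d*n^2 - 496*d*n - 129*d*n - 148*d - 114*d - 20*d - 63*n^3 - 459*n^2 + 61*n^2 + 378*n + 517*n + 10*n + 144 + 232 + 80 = 42*d^2 - 282*d - 63*n^3 + n^2*(77*d - 398) + n*(98*d^2 - 625*d + 905) + 456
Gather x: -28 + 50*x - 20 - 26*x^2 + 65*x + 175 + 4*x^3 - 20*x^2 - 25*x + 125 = 4*x^3 - 46*x^2 + 90*x + 252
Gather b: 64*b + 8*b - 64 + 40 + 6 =72*b - 18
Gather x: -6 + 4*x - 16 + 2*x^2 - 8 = 2*x^2 + 4*x - 30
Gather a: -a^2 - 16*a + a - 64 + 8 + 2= -a^2 - 15*a - 54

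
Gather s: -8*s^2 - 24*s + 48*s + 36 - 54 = -8*s^2 + 24*s - 18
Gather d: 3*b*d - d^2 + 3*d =-d^2 + d*(3*b + 3)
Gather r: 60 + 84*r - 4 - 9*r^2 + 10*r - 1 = -9*r^2 + 94*r + 55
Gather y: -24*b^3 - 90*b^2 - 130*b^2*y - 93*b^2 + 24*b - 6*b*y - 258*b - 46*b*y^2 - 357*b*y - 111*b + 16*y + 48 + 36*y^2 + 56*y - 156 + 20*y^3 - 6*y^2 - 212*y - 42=-24*b^3 - 183*b^2 - 345*b + 20*y^3 + y^2*(30 - 46*b) + y*(-130*b^2 - 363*b - 140) - 150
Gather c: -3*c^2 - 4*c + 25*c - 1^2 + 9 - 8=-3*c^2 + 21*c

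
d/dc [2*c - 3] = 2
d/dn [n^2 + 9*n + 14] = 2*n + 9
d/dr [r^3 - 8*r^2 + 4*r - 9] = 3*r^2 - 16*r + 4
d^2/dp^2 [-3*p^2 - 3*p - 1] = -6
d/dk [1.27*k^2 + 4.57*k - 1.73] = 2.54*k + 4.57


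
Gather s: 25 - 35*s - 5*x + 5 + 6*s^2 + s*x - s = 6*s^2 + s*(x - 36) - 5*x + 30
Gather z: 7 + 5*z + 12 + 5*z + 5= 10*z + 24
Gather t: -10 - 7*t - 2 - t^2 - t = -t^2 - 8*t - 12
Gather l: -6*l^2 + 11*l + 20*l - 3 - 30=-6*l^2 + 31*l - 33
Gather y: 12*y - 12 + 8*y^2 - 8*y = 8*y^2 + 4*y - 12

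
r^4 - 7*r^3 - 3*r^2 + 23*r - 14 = (r - 7)*(r - 1)^2*(r + 2)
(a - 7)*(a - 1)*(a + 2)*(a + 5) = a^4 - a^3 - 39*a^2 - 31*a + 70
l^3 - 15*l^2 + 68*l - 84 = (l - 7)*(l - 6)*(l - 2)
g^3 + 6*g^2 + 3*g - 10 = (g - 1)*(g + 2)*(g + 5)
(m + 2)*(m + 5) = m^2 + 7*m + 10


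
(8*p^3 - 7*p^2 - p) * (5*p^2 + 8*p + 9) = 40*p^5 + 29*p^4 + 11*p^3 - 71*p^2 - 9*p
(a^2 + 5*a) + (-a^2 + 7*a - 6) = 12*a - 6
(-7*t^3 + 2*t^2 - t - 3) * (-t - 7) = 7*t^4 + 47*t^3 - 13*t^2 + 10*t + 21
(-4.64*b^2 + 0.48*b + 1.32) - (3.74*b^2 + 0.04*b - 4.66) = -8.38*b^2 + 0.44*b + 5.98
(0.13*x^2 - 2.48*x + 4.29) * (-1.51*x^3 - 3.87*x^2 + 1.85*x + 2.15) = -0.1963*x^5 + 3.2417*x^4 + 3.3602*x^3 - 20.9108*x^2 + 2.6045*x + 9.2235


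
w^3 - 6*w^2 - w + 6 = (w - 6)*(w - 1)*(w + 1)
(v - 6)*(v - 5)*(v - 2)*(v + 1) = v^4 - 12*v^3 + 39*v^2 - 8*v - 60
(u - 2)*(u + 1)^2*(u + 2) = u^4 + 2*u^3 - 3*u^2 - 8*u - 4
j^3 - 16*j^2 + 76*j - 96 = (j - 8)*(j - 6)*(j - 2)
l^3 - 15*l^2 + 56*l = l*(l - 8)*(l - 7)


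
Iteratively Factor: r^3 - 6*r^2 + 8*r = (r - 4)*(r^2 - 2*r) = (r - 4)*(r - 2)*(r)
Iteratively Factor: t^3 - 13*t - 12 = (t - 4)*(t^2 + 4*t + 3) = (t - 4)*(t + 1)*(t + 3)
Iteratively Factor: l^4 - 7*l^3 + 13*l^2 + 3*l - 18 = (l - 3)*(l^3 - 4*l^2 + l + 6) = (l - 3)*(l - 2)*(l^2 - 2*l - 3) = (l - 3)^2*(l - 2)*(l + 1)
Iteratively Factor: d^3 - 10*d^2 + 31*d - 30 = (d - 5)*(d^2 - 5*d + 6) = (d - 5)*(d - 2)*(d - 3)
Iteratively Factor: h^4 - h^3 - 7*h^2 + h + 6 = (h + 1)*(h^3 - 2*h^2 - 5*h + 6) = (h + 1)*(h + 2)*(h^2 - 4*h + 3) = (h - 3)*(h + 1)*(h + 2)*(h - 1)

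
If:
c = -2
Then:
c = -2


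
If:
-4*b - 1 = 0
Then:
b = -1/4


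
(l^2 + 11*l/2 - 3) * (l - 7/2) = l^3 + 2*l^2 - 89*l/4 + 21/2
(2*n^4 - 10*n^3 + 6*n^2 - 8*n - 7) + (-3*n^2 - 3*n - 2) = 2*n^4 - 10*n^3 + 3*n^2 - 11*n - 9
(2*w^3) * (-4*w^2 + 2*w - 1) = -8*w^5 + 4*w^4 - 2*w^3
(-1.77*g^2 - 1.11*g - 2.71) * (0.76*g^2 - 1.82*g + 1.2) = -1.3452*g^4 + 2.3778*g^3 - 2.1634*g^2 + 3.6002*g - 3.252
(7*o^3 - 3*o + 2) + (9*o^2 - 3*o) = 7*o^3 + 9*o^2 - 6*o + 2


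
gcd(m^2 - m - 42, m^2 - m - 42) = m^2 - m - 42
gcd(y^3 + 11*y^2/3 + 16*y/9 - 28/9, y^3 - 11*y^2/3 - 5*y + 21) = y + 7/3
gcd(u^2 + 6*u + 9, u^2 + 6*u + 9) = u^2 + 6*u + 9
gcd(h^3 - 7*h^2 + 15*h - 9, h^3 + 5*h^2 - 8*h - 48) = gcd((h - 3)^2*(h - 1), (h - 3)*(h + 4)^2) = h - 3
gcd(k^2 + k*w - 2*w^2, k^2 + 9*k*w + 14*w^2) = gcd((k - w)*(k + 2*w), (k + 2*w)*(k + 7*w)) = k + 2*w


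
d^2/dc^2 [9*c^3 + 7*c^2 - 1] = 54*c + 14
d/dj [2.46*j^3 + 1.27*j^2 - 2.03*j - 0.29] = 7.38*j^2 + 2.54*j - 2.03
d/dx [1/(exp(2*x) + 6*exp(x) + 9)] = 2*(-exp(x) - 3)*exp(x)/(exp(2*x) + 6*exp(x) + 9)^2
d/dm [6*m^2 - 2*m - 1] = 12*m - 2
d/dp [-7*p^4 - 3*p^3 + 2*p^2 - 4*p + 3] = -28*p^3 - 9*p^2 + 4*p - 4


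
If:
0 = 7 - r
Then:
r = 7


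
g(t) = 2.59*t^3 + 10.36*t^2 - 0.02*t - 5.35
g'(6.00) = 404.02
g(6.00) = 926.93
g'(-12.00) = 870.22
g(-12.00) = -2988.79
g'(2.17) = 81.53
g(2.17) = 69.86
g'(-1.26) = -13.79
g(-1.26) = 5.94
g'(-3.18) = 12.66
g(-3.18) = 16.19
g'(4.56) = 256.03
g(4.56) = 455.56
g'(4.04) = 210.51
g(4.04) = 334.44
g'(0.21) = 4.67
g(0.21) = -4.87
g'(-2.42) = -4.66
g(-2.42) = 18.66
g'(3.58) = 173.74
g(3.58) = 246.19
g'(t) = 7.77*t^2 + 20.72*t - 0.02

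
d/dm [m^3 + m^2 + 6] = m*(3*m + 2)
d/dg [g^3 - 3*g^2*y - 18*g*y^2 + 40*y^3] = 3*g^2 - 6*g*y - 18*y^2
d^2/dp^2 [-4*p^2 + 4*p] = -8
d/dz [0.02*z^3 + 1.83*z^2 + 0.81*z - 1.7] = 0.06*z^2 + 3.66*z + 0.81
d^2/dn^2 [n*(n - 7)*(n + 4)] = 6*n - 6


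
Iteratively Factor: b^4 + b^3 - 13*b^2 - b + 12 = (b - 3)*(b^3 + 4*b^2 - b - 4) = (b - 3)*(b + 1)*(b^2 + 3*b - 4) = (b - 3)*(b + 1)*(b + 4)*(b - 1)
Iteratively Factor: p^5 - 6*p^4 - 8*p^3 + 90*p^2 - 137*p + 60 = (p - 1)*(p^4 - 5*p^3 - 13*p^2 + 77*p - 60) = (p - 5)*(p - 1)*(p^3 - 13*p + 12) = (p - 5)*(p - 1)^2*(p^2 + p - 12) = (p - 5)*(p - 1)^2*(p + 4)*(p - 3)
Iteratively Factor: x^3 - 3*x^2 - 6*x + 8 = (x + 2)*(x^2 - 5*x + 4) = (x - 1)*(x + 2)*(x - 4)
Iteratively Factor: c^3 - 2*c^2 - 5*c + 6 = (c - 3)*(c^2 + c - 2) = (c - 3)*(c + 2)*(c - 1)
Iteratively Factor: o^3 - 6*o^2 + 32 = (o - 4)*(o^2 - 2*o - 8) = (o - 4)*(o + 2)*(o - 4)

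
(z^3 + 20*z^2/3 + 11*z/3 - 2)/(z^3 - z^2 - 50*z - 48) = (z - 1/3)/(z - 8)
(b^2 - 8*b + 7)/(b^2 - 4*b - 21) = (b - 1)/(b + 3)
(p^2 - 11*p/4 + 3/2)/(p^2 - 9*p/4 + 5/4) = (4*p^2 - 11*p + 6)/(4*p^2 - 9*p + 5)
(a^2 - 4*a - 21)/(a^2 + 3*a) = (a - 7)/a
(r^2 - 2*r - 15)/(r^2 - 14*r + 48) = (r^2 - 2*r - 15)/(r^2 - 14*r + 48)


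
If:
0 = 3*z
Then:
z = 0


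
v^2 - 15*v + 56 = (v - 8)*(v - 7)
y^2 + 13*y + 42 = (y + 6)*(y + 7)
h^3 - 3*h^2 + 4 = (h - 2)^2*(h + 1)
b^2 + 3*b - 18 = (b - 3)*(b + 6)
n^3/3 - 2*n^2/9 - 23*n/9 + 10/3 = (n/3 + 1)*(n - 2)*(n - 5/3)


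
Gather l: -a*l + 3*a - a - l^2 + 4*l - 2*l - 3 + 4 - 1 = 2*a - l^2 + l*(2 - a)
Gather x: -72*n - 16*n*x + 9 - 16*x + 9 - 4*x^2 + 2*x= -72*n - 4*x^2 + x*(-16*n - 14) + 18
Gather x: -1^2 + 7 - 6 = 0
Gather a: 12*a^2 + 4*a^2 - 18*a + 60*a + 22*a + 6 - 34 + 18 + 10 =16*a^2 + 64*a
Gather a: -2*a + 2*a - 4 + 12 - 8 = 0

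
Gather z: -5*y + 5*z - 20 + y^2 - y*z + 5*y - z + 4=y^2 + z*(4 - y) - 16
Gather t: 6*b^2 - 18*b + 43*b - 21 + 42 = 6*b^2 + 25*b + 21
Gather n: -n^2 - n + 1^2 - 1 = -n^2 - n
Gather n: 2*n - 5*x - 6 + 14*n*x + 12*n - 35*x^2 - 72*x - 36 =n*(14*x + 14) - 35*x^2 - 77*x - 42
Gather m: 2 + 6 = 8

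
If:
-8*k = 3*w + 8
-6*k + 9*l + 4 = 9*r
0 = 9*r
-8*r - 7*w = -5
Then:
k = -71/56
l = -325/252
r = 0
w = 5/7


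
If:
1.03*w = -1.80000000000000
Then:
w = -1.75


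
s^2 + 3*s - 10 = (s - 2)*(s + 5)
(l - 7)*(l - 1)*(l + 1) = l^3 - 7*l^2 - l + 7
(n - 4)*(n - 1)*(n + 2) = n^3 - 3*n^2 - 6*n + 8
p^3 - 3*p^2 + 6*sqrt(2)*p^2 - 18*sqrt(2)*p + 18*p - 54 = (p - 3)*(p + 3*sqrt(2))^2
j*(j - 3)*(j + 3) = j^3 - 9*j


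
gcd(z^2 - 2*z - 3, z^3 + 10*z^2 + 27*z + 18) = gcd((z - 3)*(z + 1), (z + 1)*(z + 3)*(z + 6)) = z + 1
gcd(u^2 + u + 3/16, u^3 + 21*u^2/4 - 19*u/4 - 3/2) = u + 1/4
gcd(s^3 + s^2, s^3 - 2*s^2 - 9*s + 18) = 1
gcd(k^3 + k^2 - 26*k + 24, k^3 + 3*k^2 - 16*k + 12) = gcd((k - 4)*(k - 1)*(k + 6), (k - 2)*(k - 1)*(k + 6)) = k^2 + 5*k - 6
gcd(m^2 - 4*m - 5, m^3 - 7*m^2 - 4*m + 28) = 1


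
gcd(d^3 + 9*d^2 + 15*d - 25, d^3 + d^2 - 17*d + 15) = d^2 + 4*d - 5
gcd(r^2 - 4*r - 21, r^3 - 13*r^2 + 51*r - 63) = r - 7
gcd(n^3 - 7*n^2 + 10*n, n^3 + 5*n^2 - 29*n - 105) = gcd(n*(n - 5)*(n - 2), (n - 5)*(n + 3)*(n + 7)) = n - 5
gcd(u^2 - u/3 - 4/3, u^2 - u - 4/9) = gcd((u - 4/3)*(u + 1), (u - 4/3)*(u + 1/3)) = u - 4/3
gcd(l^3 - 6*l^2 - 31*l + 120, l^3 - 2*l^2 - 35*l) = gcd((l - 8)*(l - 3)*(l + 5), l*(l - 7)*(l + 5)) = l + 5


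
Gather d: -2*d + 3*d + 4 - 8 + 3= d - 1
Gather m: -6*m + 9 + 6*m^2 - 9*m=6*m^2 - 15*m + 9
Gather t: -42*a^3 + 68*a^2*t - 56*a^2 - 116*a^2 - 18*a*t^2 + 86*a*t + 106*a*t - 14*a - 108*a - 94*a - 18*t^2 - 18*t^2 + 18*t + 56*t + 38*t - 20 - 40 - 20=-42*a^3 - 172*a^2 - 216*a + t^2*(-18*a - 36) + t*(68*a^2 + 192*a + 112) - 80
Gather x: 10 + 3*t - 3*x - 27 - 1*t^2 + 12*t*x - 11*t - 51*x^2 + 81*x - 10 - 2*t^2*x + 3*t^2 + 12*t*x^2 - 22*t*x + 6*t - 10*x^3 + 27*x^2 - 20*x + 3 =2*t^2 - 2*t - 10*x^3 + x^2*(12*t - 24) + x*(-2*t^2 - 10*t + 58) - 24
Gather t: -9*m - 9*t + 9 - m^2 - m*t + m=-m^2 - 8*m + t*(-m - 9) + 9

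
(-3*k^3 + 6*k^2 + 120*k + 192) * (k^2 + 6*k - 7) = -3*k^5 - 12*k^4 + 177*k^3 + 870*k^2 + 312*k - 1344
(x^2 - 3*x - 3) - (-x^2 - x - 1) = 2*x^2 - 2*x - 2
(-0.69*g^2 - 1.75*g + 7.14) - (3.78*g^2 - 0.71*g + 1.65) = -4.47*g^2 - 1.04*g + 5.49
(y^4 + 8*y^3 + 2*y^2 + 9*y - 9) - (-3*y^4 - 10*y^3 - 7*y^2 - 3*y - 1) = 4*y^4 + 18*y^3 + 9*y^2 + 12*y - 8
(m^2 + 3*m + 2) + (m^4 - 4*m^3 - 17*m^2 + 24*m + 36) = m^4 - 4*m^3 - 16*m^2 + 27*m + 38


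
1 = 1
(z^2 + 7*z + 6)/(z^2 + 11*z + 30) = (z + 1)/(z + 5)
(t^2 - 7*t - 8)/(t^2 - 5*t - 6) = (t - 8)/(t - 6)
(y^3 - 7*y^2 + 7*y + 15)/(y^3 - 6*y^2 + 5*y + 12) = (y - 5)/(y - 4)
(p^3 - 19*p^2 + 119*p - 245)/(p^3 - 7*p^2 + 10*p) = (p^2 - 14*p + 49)/(p*(p - 2))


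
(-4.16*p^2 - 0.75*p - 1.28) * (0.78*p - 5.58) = -3.2448*p^3 + 22.6278*p^2 + 3.1866*p + 7.1424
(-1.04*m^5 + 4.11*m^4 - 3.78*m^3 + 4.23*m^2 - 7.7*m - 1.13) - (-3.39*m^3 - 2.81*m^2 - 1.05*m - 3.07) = -1.04*m^5 + 4.11*m^4 - 0.39*m^3 + 7.04*m^2 - 6.65*m + 1.94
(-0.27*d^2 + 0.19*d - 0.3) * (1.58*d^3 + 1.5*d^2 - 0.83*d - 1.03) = -0.4266*d^5 - 0.1048*d^4 + 0.0351*d^3 - 0.3296*d^2 + 0.0533*d + 0.309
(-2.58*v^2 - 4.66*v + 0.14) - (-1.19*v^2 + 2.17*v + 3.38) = -1.39*v^2 - 6.83*v - 3.24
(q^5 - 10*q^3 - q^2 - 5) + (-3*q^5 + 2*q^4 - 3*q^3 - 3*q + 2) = -2*q^5 + 2*q^4 - 13*q^3 - q^2 - 3*q - 3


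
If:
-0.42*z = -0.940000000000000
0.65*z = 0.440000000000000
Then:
No Solution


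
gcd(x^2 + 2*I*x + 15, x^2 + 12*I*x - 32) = 1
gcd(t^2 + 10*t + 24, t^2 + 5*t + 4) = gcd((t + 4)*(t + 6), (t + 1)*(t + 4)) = t + 4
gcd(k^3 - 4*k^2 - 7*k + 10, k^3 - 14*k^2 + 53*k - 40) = k^2 - 6*k + 5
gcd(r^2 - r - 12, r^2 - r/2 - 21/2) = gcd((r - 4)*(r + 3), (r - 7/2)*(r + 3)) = r + 3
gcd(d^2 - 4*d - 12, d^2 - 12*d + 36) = d - 6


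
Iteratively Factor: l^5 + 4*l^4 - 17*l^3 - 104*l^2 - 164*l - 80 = (l + 1)*(l^4 + 3*l^3 - 20*l^2 - 84*l - 80) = (l - 5)*(l + 1)*(l^3 + 8*l^2 + 20*l + 16) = (l - 5)*(l + 1)*(l + 2)*(l^2 + 6*l + 8) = (l - 5)*(l + 1)*(l + 2)^2*(l + 4)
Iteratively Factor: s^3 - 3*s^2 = (s)*(s^2 - 3*s) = s*(s - 3)*(s)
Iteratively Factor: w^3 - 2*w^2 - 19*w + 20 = (w + 4)*(w^2 - 6*w + 5) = (w - 1)*(w + 4)*(w - 5)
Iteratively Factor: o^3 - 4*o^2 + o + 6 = (o - 3)*(o^2 - o - 2) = (o - 3)*(o - 2)*(o + 1)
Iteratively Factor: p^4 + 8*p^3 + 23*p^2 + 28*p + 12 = (p + 3)*(p^3 + 5*p^2 + 8*p + 4) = (p + 2)*(p + 3)*(p^2 + 3*p + 2) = (p + 1)*(p + 2)*(p + 3)*(p + 2)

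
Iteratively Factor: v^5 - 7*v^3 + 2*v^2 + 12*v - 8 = (v + 2)*(v^4 - 2*v^3 - 3*v^2 + 8*v - 4) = (v - 1)*(v + 2)*(v^3 - v^2 - 4*v + 4) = (v - 1)*(v + 2)^2*(v^2 - 3*v + 2) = (v - 2)*(v - 1)*(v + 2)^2*(v - 1)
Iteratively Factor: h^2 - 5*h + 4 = (h - 1)*(h - 4)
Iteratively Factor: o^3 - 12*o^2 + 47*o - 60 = (o - 5)*(o^2 - 7*o + 12) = (o - 5)*(o - 4)*(o - 3)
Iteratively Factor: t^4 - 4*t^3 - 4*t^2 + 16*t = (t - 2)*(t^3 - 2*t^2 - 8*t) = (t - 4)*(t - 2)*(t^2 + 2*t) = t*(t - 4)*(t - 2)*(t + 2)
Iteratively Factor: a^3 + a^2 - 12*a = (a)*(a^2 + a - 12) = a*(a + 4)*(a - 3)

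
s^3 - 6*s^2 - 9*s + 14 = (s - 7)*(s - 1)*(s + 2)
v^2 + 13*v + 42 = (v + 6)*(v + 7)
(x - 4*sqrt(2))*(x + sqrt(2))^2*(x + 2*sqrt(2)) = x^4 - 22*x^2 - 36*sqrt(2)*x - 32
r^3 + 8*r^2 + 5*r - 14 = (r - 1)*(r + 2)*(r + 7)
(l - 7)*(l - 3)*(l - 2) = l^3 - 12*l^2 + 41*l - 42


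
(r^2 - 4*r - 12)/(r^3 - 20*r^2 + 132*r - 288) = (r + 2)/(r^2 - 14*r + 48)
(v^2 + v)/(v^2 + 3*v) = (v + 1)/(v + 3)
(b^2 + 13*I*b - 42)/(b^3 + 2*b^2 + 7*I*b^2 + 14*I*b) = (b + 6*I)/(b*(b + 2))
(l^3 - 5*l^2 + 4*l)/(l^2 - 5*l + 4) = l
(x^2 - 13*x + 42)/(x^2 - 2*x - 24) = (x - 7)/(x + 4)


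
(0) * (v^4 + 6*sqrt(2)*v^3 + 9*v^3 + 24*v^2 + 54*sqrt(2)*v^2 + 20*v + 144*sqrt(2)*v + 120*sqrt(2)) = 0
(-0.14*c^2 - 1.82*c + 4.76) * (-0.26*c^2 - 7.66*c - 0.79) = 0.0364*c^4 + 1.5456*c^3 + 12.8142*c^2 - 35.0238*c - 3.7604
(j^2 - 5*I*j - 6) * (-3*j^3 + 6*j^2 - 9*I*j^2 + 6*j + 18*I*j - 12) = -3*j^5 + 6*j^4 + 6*I*j^4 - 21*j^3 - 12*I*j^3 + 42*j^2 + 24*I*j^2 - 36*j - 48*I*j + 72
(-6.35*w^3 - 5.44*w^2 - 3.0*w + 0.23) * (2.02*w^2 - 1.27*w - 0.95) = -12.827*w^5 - 2.9243*w^4 + 6.8813*w^3 + 9.4426*w^2 + 2.5579*w - 0.2185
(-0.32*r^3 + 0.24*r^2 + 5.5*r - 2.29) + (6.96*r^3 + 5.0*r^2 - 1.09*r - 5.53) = 6.64*r^3 + 5.24*r^2 + 4.41*r - 7.82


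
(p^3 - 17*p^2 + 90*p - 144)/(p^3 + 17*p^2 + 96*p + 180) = (p^3 - 17*p^2 + 90*p - 144)/(p^3 + 17*p^2 + 96*p + 180)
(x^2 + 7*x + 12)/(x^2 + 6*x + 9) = (x + 4)/(x + 3)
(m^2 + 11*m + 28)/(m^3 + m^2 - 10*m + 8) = (m + 7)/(m^2 - 3*m + 2)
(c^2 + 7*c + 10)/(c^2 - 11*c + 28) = (c^2 + 7*c + 10)/(c^2 - 11*c + 28)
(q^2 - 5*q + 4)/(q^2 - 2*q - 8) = (q - 1)/(q + 2)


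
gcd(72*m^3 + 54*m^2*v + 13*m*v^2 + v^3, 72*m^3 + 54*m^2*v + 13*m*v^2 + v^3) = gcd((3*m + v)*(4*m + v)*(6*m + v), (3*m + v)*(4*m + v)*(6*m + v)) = 72*m^3 + 54*m^2*v + 13*m*v^2 + v^3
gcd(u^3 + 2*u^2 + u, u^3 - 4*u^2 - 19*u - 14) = u + 1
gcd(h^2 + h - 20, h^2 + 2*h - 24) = h - 4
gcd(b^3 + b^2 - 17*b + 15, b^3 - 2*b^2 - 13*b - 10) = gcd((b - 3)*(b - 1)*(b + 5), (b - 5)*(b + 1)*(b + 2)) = 1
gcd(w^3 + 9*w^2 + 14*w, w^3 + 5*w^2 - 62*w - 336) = w + 7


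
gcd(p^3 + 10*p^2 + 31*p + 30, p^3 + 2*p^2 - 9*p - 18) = p^2 + 5*p + 6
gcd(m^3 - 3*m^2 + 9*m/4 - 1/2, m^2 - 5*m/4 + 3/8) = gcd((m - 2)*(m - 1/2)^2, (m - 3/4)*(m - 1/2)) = m - 1/2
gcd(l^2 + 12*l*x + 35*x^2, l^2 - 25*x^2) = l + 5*x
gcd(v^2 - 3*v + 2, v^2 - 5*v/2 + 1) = v - 2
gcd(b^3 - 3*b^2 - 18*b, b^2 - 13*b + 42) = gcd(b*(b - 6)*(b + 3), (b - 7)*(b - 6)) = b - 6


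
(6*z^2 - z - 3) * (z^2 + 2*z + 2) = 6*z^4 + 11*z^3 + 7*z^2 - 8*z - 6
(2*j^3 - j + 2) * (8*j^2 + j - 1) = 16*j^5 + 2*j^4 - 10*j^3 + 15*j^2 + 3*j - 2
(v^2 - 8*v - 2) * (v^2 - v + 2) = v^4 - 9*v^3 + 8*v^2 - 14*v - 4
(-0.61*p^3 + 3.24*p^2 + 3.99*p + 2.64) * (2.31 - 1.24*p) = 0.7564*p^4 - 5.4267*p^3 + 2.5368*p^2 + 5.9433*p + 6.0984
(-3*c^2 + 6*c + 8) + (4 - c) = -3*c^2 + 5*c + 12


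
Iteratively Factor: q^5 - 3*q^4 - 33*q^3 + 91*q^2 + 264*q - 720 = (q - 3)*(q^4 - 33*q^2 - 8*q + 240) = (q - 3)^2*(q^3 + 3*q^2 - 24*q - 80) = (q - 3)^2*(q + 4)*(q^2 - q - 20) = (q - 3)^2*(q + 4)^2*(q - 5)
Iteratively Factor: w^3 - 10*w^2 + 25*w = (w)*(w^2 - 10*w + 25) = w*(w - 5)*(w - 5)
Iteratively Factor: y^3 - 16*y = (y)*(y^2 - 16) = y*(y - 4)*(y + 4)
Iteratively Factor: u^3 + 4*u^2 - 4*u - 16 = (u + 4)*(u^2 - 4) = (u - 2)*(u + 4)*(u + 2)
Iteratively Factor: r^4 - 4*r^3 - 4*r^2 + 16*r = (r - 2)*(r^3 - 2*r^2 - 8*r) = (r - 4)*(r - 2)*(r^2 + 2*r) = (r - 4)*(r - 2)*(r + 2)*(r)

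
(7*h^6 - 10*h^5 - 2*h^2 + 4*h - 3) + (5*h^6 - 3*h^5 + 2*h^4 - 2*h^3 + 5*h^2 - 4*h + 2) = 12*h^6 - 13*h^5 + 2*h^4 - 2*h^3 + 3*h^2 - 1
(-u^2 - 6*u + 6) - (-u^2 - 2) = 8 - 6*u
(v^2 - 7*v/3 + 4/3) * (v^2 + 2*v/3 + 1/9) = v^4 - 5*v^3/3 - v^2/9 + 17*v/27 + 4/27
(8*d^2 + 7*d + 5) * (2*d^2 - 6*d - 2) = 16*d^4 - 34*d^3 - 48*d^2 - 44*d - 10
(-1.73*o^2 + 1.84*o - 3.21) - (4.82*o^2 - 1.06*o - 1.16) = -6.55*o^2 + 2.9*o - 2.05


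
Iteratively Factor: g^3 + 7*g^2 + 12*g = (g + 3)*(g^2 + 4*g) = g*(g + 3)*(g + 4)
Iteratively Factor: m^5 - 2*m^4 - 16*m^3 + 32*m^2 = (m - 2)*(m^4 - 16*m^2) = m*(m - 2)*(m^3 - 16*m) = m^2*(m - 2)*(m^2 - 16) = m^2*(m - 4)*(m - 2)*(m + 4)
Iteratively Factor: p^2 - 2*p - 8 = (p - 4)*(p + 2)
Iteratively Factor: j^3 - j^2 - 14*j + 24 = (j + 4)*(j^2 - 5*j + 6) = (j - 3)*(j + 4)*(j - 2)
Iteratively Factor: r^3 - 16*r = (r - 4)*(r^2 + 4*r) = r*(r - 4)*(r + 4)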